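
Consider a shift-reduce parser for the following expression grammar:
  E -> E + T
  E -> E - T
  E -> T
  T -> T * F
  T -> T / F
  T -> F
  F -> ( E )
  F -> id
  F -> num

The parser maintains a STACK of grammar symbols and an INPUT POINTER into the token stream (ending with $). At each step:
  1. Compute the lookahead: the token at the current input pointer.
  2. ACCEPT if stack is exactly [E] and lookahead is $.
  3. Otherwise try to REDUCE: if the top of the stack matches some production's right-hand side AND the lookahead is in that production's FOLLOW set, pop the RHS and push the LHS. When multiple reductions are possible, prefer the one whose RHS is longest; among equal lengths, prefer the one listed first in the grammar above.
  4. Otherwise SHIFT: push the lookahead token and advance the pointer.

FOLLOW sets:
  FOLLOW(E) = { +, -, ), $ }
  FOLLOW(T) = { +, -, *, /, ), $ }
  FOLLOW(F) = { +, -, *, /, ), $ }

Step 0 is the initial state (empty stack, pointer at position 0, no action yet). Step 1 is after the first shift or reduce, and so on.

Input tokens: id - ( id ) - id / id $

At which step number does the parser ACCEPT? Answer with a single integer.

Answer: 24

Derivation:
Step 1: shift id. Stack=[id] ptr=1 lookahead=- remaining=[- ( id ) - id / id $]
Step 2: reduce F->id. Stack=[F] ptr=1 lookahead=- remaining=[- ( id ) - id / id $]
Step 3: reduce T->F. Stack=[T] ptr=1 lookahead=- remaining=[- ( id ) - id / id $]
Step 4: reduce E->T. Stack=[E] ptr=1 lookahead=- remaining=[- ( id ) - id / id $]
Step 5: shift -. Stack=[E -] ptr=2 lookahead=( remaining=[( id ) - id / id $]
Step 6: shift (. Stack=[E - (] ptr=3 lookahead=id remaining=[id ) - id / id $]
Step 7: shift id. Stack=[E - ( id] ptr=4 lookahead=) remaining=[) - id / id $]
Step 8: reduce F->id. Stack=[E - ( F] ptr=4 lookahead=) remaining=[) - id / id $]
Step 9: reduce T->F. Stack=[E - ( T] ptr=4 lookahead=) remaining=[) - id / id $]
Step 10: reduce E->T. Stack=[E - ( E] ptr=4 lookahead=) remaining=[) - id / id $]
Step 11: shift ). Stack=[E - ( E )] ptr=5 lookahead=- remaining=[- id / id $]
Step 12: reduce F->( E ). Stack=[E - F] ptr=5 lookahead=- remaining=[- id / id $]
Step 13: reduce T->F. Stack=[E - T] ptr=5 lookahead=- remaining=[- id / id $]
Step 14: reduce E->E - T. Stack=[E] ptr=5 lookahead=- remaining=[- id / id $]
Step 15: shift -. Stack=[E -] ptr=6 lookahead=id remaining=[id / id $]
Step 16: shift id. Stack=[E - id] ptr=7 lookahead=/ remaining=[/ id $]
Step 17: reduce F->id. Stack=[E - F] ptr=7 lookahead=/ remaining=[/ id $]
Step 18: reduce T->F. Stack=[E - T] ptr=7 lookahead=/ remaining=[/ id $]
Step 19: shift /. Stack=[E - T /] ptr=8 lookahead=id remaining=[id $]
Step 20: shift id. Stack=[E - T / id] ptr=9 lookahead=$ remaining=[$]
Step 21: reduce F->id. Stack=[E - T / F] ptr=9 lookahead=$ remaining=[$]
Step 22: reduce T->T / F. Stack=[E - T] ptr=9 lookahead=$ remaining=[$]
Step 23: reduce E->E - T. Stack=[E] ptr=9 lookahead=$ remaining=[$]
Step 24: accept. Stack=[E] ptr=9 lookahead=$ remaining=[$]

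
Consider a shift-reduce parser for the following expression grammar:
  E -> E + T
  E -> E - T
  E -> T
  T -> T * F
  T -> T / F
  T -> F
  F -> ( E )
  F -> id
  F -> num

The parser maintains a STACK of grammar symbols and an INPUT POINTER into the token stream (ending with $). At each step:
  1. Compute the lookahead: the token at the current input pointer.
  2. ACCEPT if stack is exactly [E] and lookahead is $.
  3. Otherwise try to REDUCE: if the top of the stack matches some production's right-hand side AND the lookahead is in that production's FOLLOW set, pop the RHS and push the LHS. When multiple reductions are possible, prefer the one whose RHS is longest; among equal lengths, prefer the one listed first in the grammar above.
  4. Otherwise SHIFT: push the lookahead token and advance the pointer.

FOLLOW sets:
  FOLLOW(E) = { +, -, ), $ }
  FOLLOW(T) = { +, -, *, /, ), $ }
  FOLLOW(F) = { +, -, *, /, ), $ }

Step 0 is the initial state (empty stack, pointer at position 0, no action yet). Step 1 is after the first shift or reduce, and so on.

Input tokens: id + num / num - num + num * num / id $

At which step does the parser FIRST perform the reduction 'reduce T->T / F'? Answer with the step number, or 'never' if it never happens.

Step 1: shift id. Stack=[id] ptr=1 lookahead=+ remaining=[+ num / num - num + num * num / id $]
Step 2: reduce F->id. Stack=[F] ptr=1 lookahead=+ remaining=[+ num / num - num + num * num / id $]
Step 3: reduce T->F. Stack=[T] ptr=1 lookahead=+ remaining=[+ num / num - num + num * num / id $]
Step 4: reduce E->T. Stack=[E] ptr=1 lookahead=+ remaining=[+ num / num - num + num * num / id $]
Step 5: shift +. Stack=[E +] ptr=2 lookahead=num remaining=[num / num - num + num * num / id $]
Step 6: shift num. Stack=[E + num] ptr=3 lookahead=/ remaining=[/ num - num + num * num / id $]
Step 7: reduce F->num. Stack=[E + F] ptr=3 lookahead=/ remaining=[/ num - num + num * num / id $]
Step 8: reduce T->F. Stack=[E + T] ptr=3 lookahead=/ remaining=[/ num - num + num * num / id $]
Step 9: shift /. Stack=[E + T /] ptr=4 lookahead=num remaining=[num - num + num * num / id $]
Step 10: shift num. Stack=[E + T / num] ptr=5 lookahead=- remaining=[- num + num * num / id $]
Step 11: reduce F->num. Stack=[E + T / F] ptr=5 lookahead=- remaining=[- num + num * num / id $]
Step 12: reduce T->T / F. Stack=[E + T] ptr=5 lookahead=- remaining=[- num + num * num / id $]

Answer: 12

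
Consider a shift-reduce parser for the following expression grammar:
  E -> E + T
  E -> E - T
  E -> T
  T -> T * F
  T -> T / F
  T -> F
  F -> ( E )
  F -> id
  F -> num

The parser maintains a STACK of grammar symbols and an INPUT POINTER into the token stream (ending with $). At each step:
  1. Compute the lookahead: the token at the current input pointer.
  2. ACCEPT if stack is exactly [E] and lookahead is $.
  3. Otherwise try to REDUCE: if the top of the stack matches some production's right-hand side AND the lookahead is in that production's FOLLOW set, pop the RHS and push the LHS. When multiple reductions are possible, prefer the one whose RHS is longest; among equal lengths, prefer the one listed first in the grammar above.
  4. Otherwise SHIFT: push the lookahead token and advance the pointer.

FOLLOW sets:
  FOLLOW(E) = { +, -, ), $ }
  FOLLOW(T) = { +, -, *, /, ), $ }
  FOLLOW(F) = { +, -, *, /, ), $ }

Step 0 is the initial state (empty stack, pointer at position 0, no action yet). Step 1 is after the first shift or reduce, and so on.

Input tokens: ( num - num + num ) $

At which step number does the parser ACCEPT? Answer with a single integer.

Answer: 20

Derivation:
Step 1: shift (. Stack=[(] ptr=1 lookahead=num remaining=[num - num + num ) $]
Step 2: shift num. Stack=[( num] ptr=2 lookahead=- remaining=[- num + num ) $]
Step 3: reduce F->num. Stack=[( F] ptr=2 lookahead=- remaining=[- num + num ) $]
Step 4: reduce T->F. Stack=[( T] ptr=2 lookahead=- remaining=[- num + num ) $]
Step 5: reduce E->T. Stack=[( E] ptr=2 lookahead=- remaining=[- num + num ) $]
Step 6: shift -. Stack=[( E -] ptr=3 lookahead=num remaining=[num + num ) $]
Step 7: shift num. Stack=[( E - num] ptr=4 lookahead=+ remaining=[+ num ) $]
Step 8: reduce F->num. Stack=[( E - F] ptr=4 lookahead=+ remaining=[+ num ) $]
Step 9: reduce T->F. Stack=[( E - T] ptr=4 lookahead=+ remaining=[+ num ) $]
Step 10: reduce E->E - T. Stack=[( E] ptr=4 lookahead=+ remaining=[+ num ) $]
Step 11: shift +. Stack=[( E +] ptr=5 lookahead=num remaining=[num ) $]
Step 12: shift num. Stack=[( E + num] ptr=6 lookahead=) remaining=[) $]
Step 13: reduce F->num. Stack=[( E + F] ptr=6 lookahead=) remaining=[) $]
Step 14: reduce T->F. Stack=[( E + T] ptr=6 lookahead=) remaining=[) $]
Step 15: reduce E->E + T. Stack=[( E] ptr=6 lookahead=) remaining=[) $]
Step 16: shift ). Stack=[( E )] ptr=7 lookahead=$ remaining=[$]
Step 17: reduce F->( E ). Stack=[F] ptr=7 lookahead=$ remaining=[$]
Step 18: reduce T->F. Stack=[T] ptr=7 lookahead=$ remaining=[$]
Step 19: reduce E->T. Stack=[E] ptr=7 lookahead=$ remaining=[$]
Step 20: accept. Stack=[E] ptr=7 lookahead=$ remaining=[$]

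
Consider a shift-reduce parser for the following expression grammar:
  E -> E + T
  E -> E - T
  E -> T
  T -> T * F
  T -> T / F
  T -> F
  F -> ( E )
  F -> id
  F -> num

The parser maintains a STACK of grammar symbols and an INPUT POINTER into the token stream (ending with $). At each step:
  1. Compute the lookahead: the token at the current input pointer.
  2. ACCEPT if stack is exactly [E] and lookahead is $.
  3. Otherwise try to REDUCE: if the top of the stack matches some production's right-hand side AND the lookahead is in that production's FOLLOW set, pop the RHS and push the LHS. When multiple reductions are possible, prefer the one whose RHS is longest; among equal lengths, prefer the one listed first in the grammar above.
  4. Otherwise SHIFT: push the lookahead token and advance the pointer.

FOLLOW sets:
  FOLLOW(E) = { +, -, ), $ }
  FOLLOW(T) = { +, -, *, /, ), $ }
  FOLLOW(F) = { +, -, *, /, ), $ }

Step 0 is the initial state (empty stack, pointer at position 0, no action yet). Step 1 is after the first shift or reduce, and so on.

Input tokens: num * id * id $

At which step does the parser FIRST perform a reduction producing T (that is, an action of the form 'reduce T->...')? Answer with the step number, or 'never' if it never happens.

Step 1: shift num. Stack=[num] ptr=1 lookahead=* remaining=[* id * id $]
Step 2: reduce F->num. Stack=[F] ptr=1 lookahead=* remaining=[* id * id $]
Step 3: reduce T->F. Stack=[T] ptr=1 lookahead=* remaining=[* id * id $]

Answer: 3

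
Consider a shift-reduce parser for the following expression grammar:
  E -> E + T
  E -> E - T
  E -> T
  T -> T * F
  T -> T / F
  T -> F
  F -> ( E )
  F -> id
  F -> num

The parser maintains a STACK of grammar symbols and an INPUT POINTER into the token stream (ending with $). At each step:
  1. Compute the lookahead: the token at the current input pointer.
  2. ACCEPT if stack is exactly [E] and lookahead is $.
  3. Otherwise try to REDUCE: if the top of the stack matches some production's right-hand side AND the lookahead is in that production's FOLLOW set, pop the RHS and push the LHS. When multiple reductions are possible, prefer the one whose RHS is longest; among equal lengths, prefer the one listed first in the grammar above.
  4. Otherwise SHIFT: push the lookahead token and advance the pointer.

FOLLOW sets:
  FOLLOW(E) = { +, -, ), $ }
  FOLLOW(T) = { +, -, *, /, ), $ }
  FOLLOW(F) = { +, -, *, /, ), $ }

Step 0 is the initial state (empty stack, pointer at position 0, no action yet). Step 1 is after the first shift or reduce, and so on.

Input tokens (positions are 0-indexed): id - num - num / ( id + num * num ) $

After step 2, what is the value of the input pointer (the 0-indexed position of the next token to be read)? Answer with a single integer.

Step 1: shift id. Stack=[id] ptr=1 lookahead=- remaining=[- num - num / ( id + num * num ) $]
Step 2: reduce F->id. Stack=[F] ptr=1 lookahead=- remaining=[- num - num / ( id + num * num ) $]

Answer: 1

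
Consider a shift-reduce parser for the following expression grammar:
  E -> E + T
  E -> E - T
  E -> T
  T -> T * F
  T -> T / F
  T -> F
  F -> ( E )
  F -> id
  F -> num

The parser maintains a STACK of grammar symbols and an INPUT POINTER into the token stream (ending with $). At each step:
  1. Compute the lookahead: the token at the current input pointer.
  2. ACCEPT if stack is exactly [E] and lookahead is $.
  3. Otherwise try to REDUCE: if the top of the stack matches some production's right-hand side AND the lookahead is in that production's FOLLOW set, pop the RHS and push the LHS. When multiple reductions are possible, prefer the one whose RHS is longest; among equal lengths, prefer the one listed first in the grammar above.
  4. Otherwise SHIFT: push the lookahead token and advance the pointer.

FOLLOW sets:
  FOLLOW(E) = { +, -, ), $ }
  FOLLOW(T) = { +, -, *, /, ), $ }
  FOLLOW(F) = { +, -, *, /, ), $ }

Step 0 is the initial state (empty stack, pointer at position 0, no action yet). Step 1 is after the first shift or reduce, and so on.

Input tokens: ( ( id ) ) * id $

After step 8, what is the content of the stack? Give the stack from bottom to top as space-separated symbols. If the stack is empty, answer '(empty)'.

Answer: ( F

Derivation:
Step 1: shift (. Stack=[(] ptr=1 lookahead=( remaining=[( id ) ) * id $]
Step 2: shift (. Stack=[( (] ptr=2 lookahead=id remaining=[id ) ) * id $]
Step 3: shift id. Stack=[( ( id] ptr=3 lookahead=) remaining=[) ) * id $]
Step 4: reduce F->id. Stack=[( ( F] ptr=3 lookahead=) remaining=[) ) * id $]
Step 5: reduce T->F. Stack=[( ( T] ptr=3 lookahead=) remaining=[) ) * id $]
Step 6: reduce E->T. Stack=[( ( E] ptr=3 lookahead=) remaining=[) ) * id $]
Step 7: shift ). Stack=[( ( E )] ptr=4 lookahead=) remaining=[) * id $]
Step 8: reduce F->( E ). Stack=[( F] ptr=4 lookahead=) remaining=[) * id $]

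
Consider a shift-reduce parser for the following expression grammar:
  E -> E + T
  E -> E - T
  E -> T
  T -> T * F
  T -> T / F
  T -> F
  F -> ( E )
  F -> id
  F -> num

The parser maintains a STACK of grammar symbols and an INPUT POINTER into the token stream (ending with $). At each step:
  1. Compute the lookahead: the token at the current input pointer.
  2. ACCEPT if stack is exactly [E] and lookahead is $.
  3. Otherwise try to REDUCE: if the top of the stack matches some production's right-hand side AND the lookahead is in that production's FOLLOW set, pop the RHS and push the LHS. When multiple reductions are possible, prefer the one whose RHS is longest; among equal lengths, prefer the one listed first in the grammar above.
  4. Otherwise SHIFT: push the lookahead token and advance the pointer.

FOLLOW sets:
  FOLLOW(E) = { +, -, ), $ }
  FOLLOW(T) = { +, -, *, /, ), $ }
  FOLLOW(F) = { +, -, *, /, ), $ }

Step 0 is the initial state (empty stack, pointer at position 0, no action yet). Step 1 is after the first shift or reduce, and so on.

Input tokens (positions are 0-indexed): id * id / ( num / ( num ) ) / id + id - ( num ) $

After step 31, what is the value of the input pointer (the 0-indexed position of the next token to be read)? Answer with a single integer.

Step 1: shift id. Stack=[id] ptr=1 lookahead=* remaining=[* id / ( num / ( num ) ) / id + id - ( num ) $]
Step 2: reduce F->id. Stack=[F] ptr=1 lookahead=* remaining=[* id / ( num / ( num ) ) / id + id - ( num ) $]
Step 3: reduce T->F. Stack=[T] ptr=1 lookahead=* remaining=[* id / ( num / ( num ) ) / id + id - ( num ) $]
Step 4: shift *. Stack=[T *] ptr=2 lookahead=id remaining=[id / ( num / ( num ) ) / id + id - ( num ) $]
Step 5: shift id. Stack=[T * id] ptr=3 lookahead=/ remaining=[/ ( num / ( num ) ) / id + id - ( num ) $]
Step 6: reduce F->id. Stack=[T * F] ptr=3 lookahead=/ remaining=[/ ( num / ( num ) ) / id + id - ( num ) $]
Step 7: reduce T->T * F. Stack=[T] ptr=3 lookahead=/ remaining=[/ ( num / ( num ) ) / id + id - ( num ) $]
Step 8: shift /. Stack=[T /] ptr=4 lookahead=( remaining=[( num / ( num ) ) / id + id - ( num ) $]
Step 9: shift (. Stack=[T / (] ptr=5 lookahead=num remaining=[num / ( num ) ) / id + id - ( num ) $]
Step 10: shift num. Stack=[T / ( num] ptr=6 lookahead=/ remaining=[/ ( num ) ) / id + id - ( num ) $]
Step 11: reduce F->num. Stack=[T / ( F] ptr=6 lookahead=/ remaining=[/ ( num ) ) / id + id - ( num ) $]
Step 12: reduce T->F. Stack=[T / ( T] ptr=6 lookahead=/ remaining=[/ ( num ) ) / id + id - ( num ) $]
Step 13: shift /. Stack=[T / ( T /] ptr=7 lookahead=( remaining=[( num ) ) / id + id - ( num ) $]
Step 14: shift (. Stack=[T / ( T / (] ptr=8 lookahead=num remaining=[num ) ) / id + id - ( num ) $]
Step 15: shift num. Stack=[T / ( T / ( num] ptr=9 lookahead=) remaining=[) ) / id + id - ( num ) $]
Step 16: reduce F->num. Stack=[T / ( T / ( F] ptr=9 lookahead=) remaining=[) ) / id + id - ( num ) $]
Step 17: reduce T->F. Stack=[T / ( T / ( T] ptr=9 lookahead=) remaining=[) ) / id + id - ( num ) $]
Step 18: reduce E->T. Stack=[T / ( T / ( E] ptr=9 lookahead=) remaining=[) ) / id + id - ( num ) $]
Step 19: shift ). Stack=[T / ( T / ( E )] ptr=10 lookahead=) remaining=[) / id + id - ( num ) $]
Step 20: reduce F->( E ). Stack=[T / ( T / F] ptr=10 lookahead=) remaining=[) / id + id - ( num ) $]
Step 21: reduce T->T / F. Stack=[T / ( T] ptr=10 lookahead=) remaining=[) / id + id - ( num ) $]
Step 22: reduce E->T. Stack=[T / ( E] ptr=10 lookahead=) remaining=[) / id + id - ( num ) $]
Step 23: shift ). Stack=[T / ( E )] ptr=11 lookahead=/ remaining=[/ id + id - ( num ) $]
Step 24: reduce F->( E ). Stack=[T / F] ptr=11 lookahead=/ remaining=[/ id + id - ( num ) $]
Step 25: reduce T->T / F. Stack=[T] ptr=11 lookahead=/ remaining=[/ id + id - ( num ) $]
Step 26: shift /. Stack=[T /] ptr=12 lookahead=id remaining=[id + id - ( num ) $]
Step 27: shift id. Stack=[T / id] ptr=13 lookahead=+ remaining=[+ id - ( num ) $]
Step 28: reduce F->id. Stack=[T / F] ptr=13 lookahead=+ remaining=[+ id - ( num ) $]
Step 29: reduce T->T / F. Stack=[T] ptr=13 lookahead=+ remaining=[+ id - ( num ) $]
Step 30: reduce E->T. Stack=[E] ptr=13 lookahead=+ remaining=[+ id - ( num ) $]
Step 31: shift +. Stack=[E +] ptr=14 lookahead=id remaining=[id - ( num ) $]

Answer: 14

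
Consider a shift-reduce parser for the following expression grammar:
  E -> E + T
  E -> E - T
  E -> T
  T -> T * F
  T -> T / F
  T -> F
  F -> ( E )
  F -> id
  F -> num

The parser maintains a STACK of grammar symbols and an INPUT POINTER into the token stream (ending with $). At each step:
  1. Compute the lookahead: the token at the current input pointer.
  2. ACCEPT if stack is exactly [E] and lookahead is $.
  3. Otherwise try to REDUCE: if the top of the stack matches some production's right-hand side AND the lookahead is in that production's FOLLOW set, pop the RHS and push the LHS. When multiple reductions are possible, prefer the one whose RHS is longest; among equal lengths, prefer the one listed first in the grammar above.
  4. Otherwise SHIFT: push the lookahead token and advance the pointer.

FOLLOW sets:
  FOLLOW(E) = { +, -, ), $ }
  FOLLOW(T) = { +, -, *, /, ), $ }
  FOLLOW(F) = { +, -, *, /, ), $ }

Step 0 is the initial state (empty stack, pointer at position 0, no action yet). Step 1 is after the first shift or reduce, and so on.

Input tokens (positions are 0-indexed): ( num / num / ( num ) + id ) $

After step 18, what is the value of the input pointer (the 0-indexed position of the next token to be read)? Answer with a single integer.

Step 1: shift (. Stack=[(] ptr=1 lookahead=num remaining=[num / num / ( num ) + id ) $]
Step 2: shift num. Stack=[( num] ptr=2 lookahead=/ remaining=[/ num / ( num ) + id ) $]
Step 3: reduce F->num. Stack=[( F] ptr=2 lookahead=/ remaining=[/ num / ( num ) + id ) $]
Step 4: reduce T->F. Stack=[( T] ptr=2 lookahead=/ remaining=[/ num / ( num ) + id ) $]
Step 5: shift /. Stack=[( T /] ptr=3 lookahead=num remaining=[num / ( num ) + id ) $]
Step 6: shift num. Stack=[( T / num] ptr=4 lookahead=/ remaining=[/ ( num ) + id ) $]
Step 7: reduce F->num. Stack=[( T / F] ptr=4 lookahead=/ remaining=[/ ( num ) + id ) $]
Step 8: reduce T->T / F. Stack=[( T] ptr=4 lookahead=/ remaining=[/ ( num ) + id ) $]
Step 9: shift /. Stack=[( T /] ptr=5 lookahead=( remaining=[( num ) + id ) $]
Step 10: shift (. Stack=[( T / (] ptr=6 lookahead=num remaining=[num ) + id ) $]
Step 11: shift num. Stack=[( T / ( num] ptr=7 lookahead=) remaining=[) + id ) $]
Step 12: reduce F->num. Stack=[( T / ( F] ptr=7 lookahead=) remaining=[) + id ) $]
Step 13: reduce T->F. Stack=[( T / ( T] ptr=7 lookahead=) remaining=[) + id ) $]
Step 14: reduce E->T. Stack=[( T / ( E] ptr=7 lookahead=) remaining=[) + id ) $]
Step 15: shift ). Stack=[( T / ( E )] ptr=8 lookahead=+ remaining=[+ id ) $]
Step 16: reduce F->( E ). Stack=[( T / F] ptr=8 lookahead=+ remaining=[+ id ) $]
Step 17: reduce T->T / F. Stack=[( T] ptr=8 lookahead=+ remaining=[+ id ) $]
Step 18: reduce E->T. Stack=[( E] ptr=8 lookahead=+ remaining=[+ id ) $]

Answer: 8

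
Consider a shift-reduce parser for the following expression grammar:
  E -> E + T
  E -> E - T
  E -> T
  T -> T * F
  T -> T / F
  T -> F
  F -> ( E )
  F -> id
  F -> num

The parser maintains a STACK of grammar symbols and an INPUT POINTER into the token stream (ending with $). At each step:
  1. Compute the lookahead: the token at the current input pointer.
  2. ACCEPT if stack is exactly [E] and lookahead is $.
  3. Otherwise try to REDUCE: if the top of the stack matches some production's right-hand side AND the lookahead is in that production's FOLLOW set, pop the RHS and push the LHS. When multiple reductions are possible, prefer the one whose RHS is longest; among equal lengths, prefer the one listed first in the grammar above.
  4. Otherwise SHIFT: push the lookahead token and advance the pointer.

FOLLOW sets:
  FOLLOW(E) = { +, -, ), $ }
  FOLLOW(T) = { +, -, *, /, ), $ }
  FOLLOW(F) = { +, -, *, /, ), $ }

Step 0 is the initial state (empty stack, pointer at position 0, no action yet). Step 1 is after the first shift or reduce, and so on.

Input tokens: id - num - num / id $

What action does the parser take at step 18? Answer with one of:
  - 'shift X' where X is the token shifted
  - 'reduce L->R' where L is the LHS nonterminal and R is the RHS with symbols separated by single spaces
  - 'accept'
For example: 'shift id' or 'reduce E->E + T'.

Step 1: shift id. Stack=[id] ptr=1 lookahead=- remaining=[- num - num / id $]
Step 2: reduce F->id. Stack=[F] ptr=1 lookahead=- remaining=[- num - num / id $]
Step 3: reduce T->F. Stack=[T] ptr=1 lookahead=- remaining=[- num - num / id $]
Step 4: reduce E->T. Stack=[E] ptr=1 lookahead=- remaining=[- num - num / id $]
Step 5: shift -. Stack=[E -] ptr=2 lookahead=num remaining=[num - num / id $]
Step 6: shift num. Stack=[E - num] ptr=3 lookahead=- remaining=[- num / id $]
Step 7: reduce F->num. Stack=[E - F] ptr=3 lookahead=- remaining=[- num / id $]
Step 8: reduce T->F. Stack=[E - T] ptr=3 lookahead=- remaining=[- num / id $]
Step 9: reduce E->E - T. Stack=[E] ptr=3 lookahead=- remaining=[- num / id $]
Step 10: shift -. Stack=[E -] ptr=4 lookahead=num remaining=[num / id $]
Step 11: shift num. Stack=[E - num] ptr=5 lookahead=/ remaining=[/ id $]
Step 12: reduce F->num. Stack=[E - F] ptr=5 lookahead=/ remaining=[/ id $]
Step 13: reduce T->F. Stack=[E - T] ptr=5 lookahead=/ remaining=[/ id $]
Step 14: shift /. Stack=[E - T /] ptr=6 lookahead=id remaining=[id $]
Step 15: shift id. Stack=[E - T / id] ptr=7 lookahead=$ remaining=[$]
Step 16: reduce F->id. Stack=[E - T / F] ptr=7 lookahead=$ remaining=[$]
Step 17: reduce T->T / F. Stack=[E - T] ptr=7 lookahead=$ remaining=[$]
Step 18: reduce E->E - T. Stack=[E] ptr=7 lookahead=$ remaining=[$]

Answer: reduce E->E - T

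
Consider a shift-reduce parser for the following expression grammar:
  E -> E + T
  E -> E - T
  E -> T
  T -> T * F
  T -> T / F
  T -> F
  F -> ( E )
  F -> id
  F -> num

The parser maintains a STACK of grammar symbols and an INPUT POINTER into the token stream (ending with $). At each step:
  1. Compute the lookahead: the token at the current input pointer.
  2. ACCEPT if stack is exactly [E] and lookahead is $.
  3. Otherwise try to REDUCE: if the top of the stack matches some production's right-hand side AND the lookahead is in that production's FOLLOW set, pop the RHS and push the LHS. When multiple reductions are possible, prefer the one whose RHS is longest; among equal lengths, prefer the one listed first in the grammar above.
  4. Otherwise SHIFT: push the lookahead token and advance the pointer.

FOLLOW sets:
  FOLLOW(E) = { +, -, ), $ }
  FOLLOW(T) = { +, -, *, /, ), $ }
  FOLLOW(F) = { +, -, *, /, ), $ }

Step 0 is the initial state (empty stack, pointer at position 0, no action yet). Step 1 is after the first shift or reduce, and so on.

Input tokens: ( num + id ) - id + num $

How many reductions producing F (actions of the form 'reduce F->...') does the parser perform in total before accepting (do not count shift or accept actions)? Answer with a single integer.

Answer: 5

Derivation:
Step 1: shift (. Stack=[(] ptr=1 lookahead=num remaining=[num + id ) - id + num $]
Step 2: shift num. Stack=[( num] ptr=2 lookahead=+ remaining=[+ id ) - id + num $]
Step 3: reduce F->num. Stack=[( F] ptr=2 lookahead=+ remaining=[+ id ) - id + num $]
Step 4: reduce T->F. Stack=[( T] ptr=2 lookahead=+ remaining=[+ id ) - id + num $]
Step 5: reduce E->T. Stack=[( E] ptr=2 lookahead=+ remaining=[+ id ) - id + num $]
Step 6: shift +. Stack=[( E +] ptr=3 lookahead=id remaining=[id ) - id + num $]
Step 7: shift id. Stack=[( E + id] ptr=4 lookahead=) remaining=[) - id + num $]
Step 8: reduce F->id. Stack=[( E + F] ptr=4 lookahead=) remaining=[) - id + num $]
Step 9: reduce T->F. Stack=[( E + T] ptr=4 lookahead=) remaining=[) - id + num $]
Step 10: reduce E->E + T. Stack=[( E] ptr=4 lookahead=) remaining=[) - id + num $]
Step 11: shift ). Stack=[( E )] ptr=5 lookahead=- remaining=[- id + num $]
Step 12: reduce F->( E ). Stack=[F] ptr=5 lookahead=- remaining=[- id + num $]
Step 13: reduce T->F. Stack=[T] ptr=5 lookahead=- remaining=[- id + num $]
Step 14: reduce E->T. Stack=[E] ptr=5 lookahead=- remaining=[- id + num $]
Step 15: shift -. Stack=[E -] ptr=6 lookahead=id remaining=[id + num $]
Step 16: shift id. Stack=[E - id] ptr=7 lookahead=+ remaining=[+ num $]
Step 17: reduce F->id. Stack=[E - F] ptr=7 lookahead=+ remaining=[+ num $]
Step 18: reduce T->F. Stack=[E - T] ptr=7 lookahead=+ remaining=[+ num $]
Step 19: reduce E->E - T. Stack=[E] ptr=7 lookahead=+ remaining=[+ num $]
Step 20: shift +. Stack=[E +] ptr=8 lookahead=num remaining=[num $]
Step 21: shift num. Stack=[E + num] ptr=9 lookahead=$ remaining=[$]
Step 22: reduce F->num. Stack=[E + F] ptr=9 lookahead=$ remaining=[$]
Step 23: reduce T->F. Stack=[E + T] ptr=9 lookahead=$ remaining=[$]
Step 24: reduce E->E + T. Stack=[E] ptr=9 lookahead=$ remaining=[$]
Step 25: accept. Stack=[E] ptr=9 lookahead=$ remaining=[$]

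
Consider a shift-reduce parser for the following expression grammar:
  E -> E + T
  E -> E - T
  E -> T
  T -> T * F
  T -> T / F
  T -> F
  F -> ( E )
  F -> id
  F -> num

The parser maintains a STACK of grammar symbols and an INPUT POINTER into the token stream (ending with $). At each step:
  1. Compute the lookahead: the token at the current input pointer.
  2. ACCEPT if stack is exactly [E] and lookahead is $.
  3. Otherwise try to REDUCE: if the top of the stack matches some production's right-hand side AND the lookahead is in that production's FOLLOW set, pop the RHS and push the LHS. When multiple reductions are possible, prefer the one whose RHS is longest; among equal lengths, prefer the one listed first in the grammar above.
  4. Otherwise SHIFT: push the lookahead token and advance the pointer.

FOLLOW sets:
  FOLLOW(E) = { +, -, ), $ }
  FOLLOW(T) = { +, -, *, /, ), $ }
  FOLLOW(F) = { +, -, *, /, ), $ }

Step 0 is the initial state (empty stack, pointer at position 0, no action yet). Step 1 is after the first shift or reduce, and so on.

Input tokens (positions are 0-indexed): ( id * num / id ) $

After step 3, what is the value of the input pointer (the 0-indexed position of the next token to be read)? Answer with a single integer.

Answer: 2

Derivation:
Step 1: shift (. Stack=[(] ptr=1 lookahead=id remaining=[id * num / id ) $]
Step 2: shift id. Stack=[( id] ptr=2 lookahead=* remaining=[* num / id ) $]
Step 3: reduce F->id. Stack=[( F] ptr=2 lookahead=* remaining=[* num / id ) $]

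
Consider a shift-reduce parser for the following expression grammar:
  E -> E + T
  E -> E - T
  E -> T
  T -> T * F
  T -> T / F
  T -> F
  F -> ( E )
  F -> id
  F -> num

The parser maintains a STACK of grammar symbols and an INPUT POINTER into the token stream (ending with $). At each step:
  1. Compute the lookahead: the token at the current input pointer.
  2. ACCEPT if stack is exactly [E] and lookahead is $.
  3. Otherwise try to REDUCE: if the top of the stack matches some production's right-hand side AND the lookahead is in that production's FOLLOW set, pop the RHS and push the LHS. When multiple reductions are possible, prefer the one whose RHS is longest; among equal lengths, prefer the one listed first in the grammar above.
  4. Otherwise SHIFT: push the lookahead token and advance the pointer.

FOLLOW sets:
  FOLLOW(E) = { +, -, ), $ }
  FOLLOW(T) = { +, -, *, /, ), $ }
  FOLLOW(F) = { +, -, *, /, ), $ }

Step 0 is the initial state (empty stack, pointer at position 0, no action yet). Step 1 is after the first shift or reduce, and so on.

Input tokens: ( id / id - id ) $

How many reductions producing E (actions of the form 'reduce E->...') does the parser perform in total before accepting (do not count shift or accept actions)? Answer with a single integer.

Answer: 3

Derivation:
Step 1: shift (. Stack=[(] ptr=1 lookahead=id remaining=[id / id - id ) $]
Step 2: shift id. Stack=[( id] ptr=2 lookahead=/ remaining=[/ id - id ) $]
Step 3: reduce F->id. Stack=[( F] ptr=2 lookahead=/ remaining=[/ id - id ) $]
Step 4: reduce T->F. Stack=[( T] ptr=2 lookahead=/ remaining=[/ id - id ) $]
Step 5: shift /. Stack=[( T /] ptr=3 lookahead=id remaining=[id - id ) $]
Step 6: shift id. Stack=[( T / id] ptr=4 lookahead=- remaining=[- id ) $]
Step 7: reduce F->id. Stack=[( T / F] ptr=4 lookahead=- remaining=[- id ) $]
Step 8: reduce T->T / F. Stack=[( T] ptr=4 lookahead=- remaining=[- id ) $]
Step 9: reduce E->T. Stack=[( E] ptr=4 lookahead=- remaining=[- id ) $]
Step 10: shift -. Stack=[( E -] ptr=5 lookahead=id remaining=[id ) $]
Step 11: shift id. Stack=[( E - id] ptr=6 lookahead=) remaining=[) $]
Step 12: reduce F->id. Stack=[( E - F] ptr=6 lookahead=) remaining=[) $]
Step 13: reduce T->F. Stack=[( E - T] ptr=6 lookahead=) remaining=[) $]
Step 14: reduce E->E - T. Stack=[( E] ptr=6 lookahead=) remaining=[) $]
Step 15: shift ). Stack=[( E )] ptr=7 lookahead=$ remaining=[$]
Step 16: reduce F->( E ). Stack=[F] ptr=7 lookahead=$ remaining=[$]
Step 17: reduce T->F. Stack=[T] ptr=7 lookahead=$ remaining=[$]
Step 18: reduce E->T. Stack=[E] ptr=7 lookahead=$ remaining=[$]
Step 19: accept. Stack=[E] ptr=7 lookahead=$ remaining=[$]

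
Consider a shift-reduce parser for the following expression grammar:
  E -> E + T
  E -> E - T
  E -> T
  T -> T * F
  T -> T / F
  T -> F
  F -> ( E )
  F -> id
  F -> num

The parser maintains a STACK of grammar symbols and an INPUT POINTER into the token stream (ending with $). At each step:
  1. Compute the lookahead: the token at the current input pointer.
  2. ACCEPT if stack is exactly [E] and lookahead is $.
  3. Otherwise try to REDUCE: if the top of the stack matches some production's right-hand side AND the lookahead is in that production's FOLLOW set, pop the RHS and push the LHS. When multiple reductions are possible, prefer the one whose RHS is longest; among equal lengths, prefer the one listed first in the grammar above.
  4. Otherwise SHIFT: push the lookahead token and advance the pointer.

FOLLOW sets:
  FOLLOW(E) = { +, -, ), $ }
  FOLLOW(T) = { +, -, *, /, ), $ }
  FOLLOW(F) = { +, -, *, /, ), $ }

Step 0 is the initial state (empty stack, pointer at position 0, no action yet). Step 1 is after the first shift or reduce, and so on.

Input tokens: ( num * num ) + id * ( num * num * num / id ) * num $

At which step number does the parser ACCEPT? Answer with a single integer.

Step 1: shift (. Stack=[(] ptr=1 lookahead=num remaining=[num * num ) + id * ( num * num * num / id ) * num $]
Step 2: shift num. Stack=[( num] ptr=2 lookahead=* remaining=[* num ) + id * ( num * num * num / id ) * num $]
Step 3: reduce F->num. Stack=[( F] ptr=2 lookahead=* remaining=[* num ) + id * ( num * num * num / id ) * num $]
Step 4: reduce T->F. Stack=[( T] ptr=2 lookahead=* remaining=[* num ) + id * ( num * num * num / id ) * num $]
Step 5: shift *. Stack=[( T *] ptr=3 lookahead=num remaining=[num ) + id * ( num * num * num / id ) * num $]
Step 6: shift num. Stack=[( T * num] ptr=4 lookahead=) remaining=[) + id * ( num * num * num / id ) * num $]
Step 7: reduce F->num. Stack=[( T * F] ptr=4 lookahead=) remaining=[) + id * ( num * num * num / id ) * num $]
Step 8: reduce T->T * F. Stack=[( T] ptr=4 lookahead=) remaining=[) + id * ( num * num * num / id ) * num $]
Step 9: reduce E->T. Stack=[( E] ptr=4 lookahead=) remaining=[) + id * ( num * num * num / id ) * num $]
Step 10: shift ). Stack=[( E )] ptr=5 lookahead=+ remaining=[+ id * ( num * num * num / id ) * num $]
Step 11: reduce F->( E ). Stack=[F] ptr=5 lookahead=+ remaining=[+ id * ( num * num * num / id ) * num $]
Step 12: reduce T->F. Stack=[T] ptr=5 lookahead=+ remaining=[+ id * ( num * num * num / id ) * num $]
Step 13: reduce E->T. Stack=[E] ptr=5 lookahead=+ remaining=[+ id * ( num * num * num / id ) * num $]
Step 14: shift +. Stack=[E +] ptr=6 lookahead=id remaining=[id * ( num * num * num / id ) * num $]
Step 15: shift id. Stack=[E + id] ptr=7 lookahead=* remaining=[* ( num * num * num / id ) * num $]
Step 16: reduce F->id. Stack=[E + F] ptr=7 lookahead=* remaining=[* ( num * num * num / id ) * num $]
Step 17: reduce T->F. Stack=[E + T] ptr=7 lookahead=* remaining=[* ( num * num * num / id ) * num $]
Step 18: shift *. Stack=[E + T *] ptr=8 lookahead=( remaining=[( num * num * num / id ) * num $]
Step 19: shift (. Stack=[E + T * (] ptr=9 lookahead=num remaining=[num * num * num / id ) * num $]
Step 20: shift num. Stack=[E + T * ( num] ptr=10 lookahead=* remaining=[* num * num / id ) * num $]
Step 21: reduce F->num. Stack=[E + T * ( F] ptr=10 lookahead=* remaining=[* num * num / id ) * num $]
Step 22: reduce T->F. Stack=[E + T * ( T] ptr=10 lookahead=* remaining=[* num * num / id ) * num $]
Step 23: shift *. Stack=[E + T * ( T *] ptr=11 lookahead=num remaining=[num * num / id ) * num $]
Step 24: shift num. Stack=[E + T * ( T * num] ptr=12 lookahead=* remaining=[* num / id ) * num $]
Step 25: reduce F->num. Stack=[E + T * ( T * F] ptr=12 lookahead=* remaining=[* num / id ) * num $]
Step 26: reduce T->T * F. Stack=[E + T * ( T] ptr=12 lookahead=* remaining=[* num / id ) * num $]
Step 27: shift *. Stack=[E + T * ( T *] ptr=13 lookahead=num remaining=[num / id ) * num $]
Step 28: shift num. Stack=[E + T * ( T * num] ptr=14 lookahead=/ remaining=[/ id ) * num $]
Step 29: reduce F->num. Stack=[E + T * ( T * F] ptr=14 lookahead=/ remaining=[/ id ) * num $]
Step 30: reduce T->T * F. Stack=[E + T * ( T] ptr=14 lookahead=/ remaining=[/ id ) * num $]
Step 31: shift /. Stack=[E + T * ( T /] ptr=15 lookahead=id remaining=[id ) * num $]
Step 32: shift id. Stack=[E + T * ( T / id] ptr=16 lookahead=) remaining=[) * num $]
Step 33: reduce F->id. Stack=[E + T * ( T / F] ptr=16 lookahead=) remaining=[) * num $]
Step 34: reduce T->T / F. Stack=[E + T * ( T] ptr=16 lookahead=) remaining=[) * num $]
Step 35: reduce E->T. Stack=[E + T * ( E] ptr=16 lookahead=) remaining=[) * num $]
Step 36: shift ). Stack=[E + T * ( E )] ptr=17 lookahead=* remaining=[* num $]
Step 37: reduce F->( E ). Stack=[E + T * F] ptr=17 lookahead=* remaining=[* num $]
Step 38: reduce T->T * F. Stack=[E + T] ptr=17 lookahead=* remaining=[* num $]
Step 39: shift *. Stack=[E + T *] ptr=18 lookahead=num remaining=[num $]
Step 40: shift num. Stack=[E + T * num] ptr=19 lookahead=$ remaining=[$]
Step 41: reduce F->num. Stack=[E + T * F] ptr=19 lookahead=$ remaining=[$]
Step 42: reduce T->T * F. Stack=[E + T] ptr=19 lookahead=$ remaining=[$]
Step 43: reduce E->E + T. Stack=[E] ptr=19 lookahead=$ remaining=[$]
Step 44: accept. Stack=[E] ptr=19 lookahead=$ remaining=[$]

Answer: 44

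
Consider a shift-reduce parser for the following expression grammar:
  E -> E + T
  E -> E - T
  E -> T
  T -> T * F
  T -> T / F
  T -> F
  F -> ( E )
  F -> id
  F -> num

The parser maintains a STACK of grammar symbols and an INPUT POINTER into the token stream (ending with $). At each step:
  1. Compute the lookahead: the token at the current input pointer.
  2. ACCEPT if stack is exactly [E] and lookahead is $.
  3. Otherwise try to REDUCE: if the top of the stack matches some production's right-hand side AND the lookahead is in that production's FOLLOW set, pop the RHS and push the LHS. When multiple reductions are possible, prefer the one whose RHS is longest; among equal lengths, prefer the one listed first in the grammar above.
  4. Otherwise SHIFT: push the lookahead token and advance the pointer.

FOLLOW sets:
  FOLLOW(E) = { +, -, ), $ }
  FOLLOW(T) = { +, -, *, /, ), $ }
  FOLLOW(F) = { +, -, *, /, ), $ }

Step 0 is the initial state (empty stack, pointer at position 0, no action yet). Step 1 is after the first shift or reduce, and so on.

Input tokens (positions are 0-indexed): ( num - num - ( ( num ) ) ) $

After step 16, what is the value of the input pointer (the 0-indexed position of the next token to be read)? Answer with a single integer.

Answer: 8

Derivation:
Step 1: shift (. Stack=[(] ptr=1 lookahead=num remaining=[num - num - ( ( num ) ) ) $]
Step 2: shift num. Stack=[( num] ptr=2 lookahead=- remaining=[- num - ( ( num ) ) ) $]
Step 3: reduce F->num. Stack=[( F] ptr=2 lookahead=- remaining=[- num - ( ( num ) ) ) $]
Step 4: reduce T->F. Stack=[( T] ptr=2 lookahead=- remaining=[- num - ( ( num ) ) ) $]
Step 5: reduce E->T. Stack=[( E] ptr=2 lookahead=- remaining=[- num - ( ( num ) ) ) $]
Step 6: shift -. Stack=[( E -] ptr=3 lookahead=num remaining=[num - ( ( num ) ) ) $]
Step 7: shift num. Stack=[( E - num] ptr=4 lookahead=- remaining=[- ( ( num ) ) ) $]
Step 8: reduce F->num. Stack=[( E - F] ptr=4 lookahead=- remaining=[- ( ( num ) ) ) $]
Step 9: reduce T->F. Stack=[( E - T] ptr=4 lookahead=- remaining=[- ( ( num ) ) ) $]
Step 10: reduce E->E - T. Stack=[( E] ptr=4 lookahead=- remaining=[- ( ( num ) ) ) $]
Step 11: shift -. Stack=[( E -] ptr=5 lookahead=( remaining=[( ( num ) ) ) $]
Step 12: shift (. Stack=[( E - (] ptr=6 lookahead=( remaining=[( num ) ) ) $]
Step 13: shift (. Stack=[( E - ( (] ptr=7 lookahead=num remaining=[num ) ) ) $]
Step 14: shift num. Stack=[( E - ( ( num] ptr=8 lookahead=) remaining=[) ) ) $]
Step 15: reduce F->num. Stack=[( E - ( ( F] ptr=8 lookahead=) remaining=[) ) ) $]
Step 16: reduce T->F. Stack=[( E - ( ( T] ptr=8 lookahead=) remaining=[) ) ) $]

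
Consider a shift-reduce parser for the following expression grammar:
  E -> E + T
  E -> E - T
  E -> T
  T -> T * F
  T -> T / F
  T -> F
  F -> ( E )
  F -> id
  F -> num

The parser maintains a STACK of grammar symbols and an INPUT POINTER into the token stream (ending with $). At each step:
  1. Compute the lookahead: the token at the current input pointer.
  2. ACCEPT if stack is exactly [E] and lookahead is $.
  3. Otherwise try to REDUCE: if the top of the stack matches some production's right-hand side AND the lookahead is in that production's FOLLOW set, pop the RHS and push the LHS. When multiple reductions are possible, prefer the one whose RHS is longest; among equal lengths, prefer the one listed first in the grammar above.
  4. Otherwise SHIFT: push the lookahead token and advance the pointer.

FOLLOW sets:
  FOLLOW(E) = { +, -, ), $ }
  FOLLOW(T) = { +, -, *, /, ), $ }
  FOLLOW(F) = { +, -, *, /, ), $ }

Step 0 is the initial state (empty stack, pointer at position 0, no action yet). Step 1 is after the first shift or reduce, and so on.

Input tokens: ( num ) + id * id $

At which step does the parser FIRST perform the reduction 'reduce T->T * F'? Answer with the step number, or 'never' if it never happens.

Step 1: shift (. Stack=[(] ptr=1 lookahead=num remaining=[num ) + id * id $]
Step 2: shift num. Stack=[( num] ptr=2 lookahead=) remaining=[) + id * id $]
Step 3: reduce F->num. Stack=[( F] ptr=2 lookahead=) remaining=[) + id * id $]
Step 4: reduce T->F. Stack=[( T] ptr=2 lookahead=) remaining=[) + id * id $]
Step 5: reduce E->T. Stack=[( E] ptr=2 lookahead=) remaining=[) + id * id $]
Step 6: shift ). Stack=[( E )] ptr=3 lookahead=+ remaining=[+ id * id $]
Step 7: reduce F->( E ). Stack=[F] ptr=3 lookahead=+ remaining=[+ id * id $]
Step 8: reduce T->F. Stack=[T] ptr=3 lookahead=+ remaining=[+ id * id $]
Step 9: reduce E->T. Stack=[E] ptr=3 lookahead=+ remaining=[+ id * id $]
Step 10: shift +. Stack=[E +] ptr=4 lookahead=id remaining=[id * id $]
Step 11: shift id. Stack=[E + id] ptr=5 lookahead=* remaining=[* id $]
Step 12: reduce F->id. Stack=[E + F] ptr=5 lookahead=* remaining=[* id $]
Step 13: reduce T->F. Stack=[E + T] ptr=5 lookahead=* remaining=[* id $]
Step 14: shift *. Stack=[E + T *] ptr=6 lookahead=id remaining=[id $]
Step 15: shift id. Stack=[E + T * id] ptr=7 lookahead=$ remaining=[$]
Step 16: reduce F->id. Stack=[E + T * F] ptr=7 lookahead=$ remaining=[$]
Step 17: reduce T->T * F. Stack=[E + T] ptr=7 lookahead=$ remaining=[$]

Answer: 17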